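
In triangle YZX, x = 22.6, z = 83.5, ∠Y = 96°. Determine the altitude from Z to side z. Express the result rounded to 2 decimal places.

By the law of cosines, y² = z² + x² − 2·z·x·cos Y = 7877.5, so y ≈ 88.755.
Area = ½·z·x·sin Y ≈ 938.38.
The altitude from Z has length 2·area/z ≈ 22.476.

h_Z ≈ 22.48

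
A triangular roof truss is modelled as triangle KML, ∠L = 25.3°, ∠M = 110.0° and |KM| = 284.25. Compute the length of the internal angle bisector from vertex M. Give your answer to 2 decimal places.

202.84

The third angle is ∠K = 180° − ∠M − ∠L = 44.70°.
Law of sines: |ML| = |KM|·sin K/sin L ≈ 467.85.
Law of sines: |LK| = |KM|·sin M/sin L ≈ 625.02.
The bisector from M has length 2·|KM|·|ML|·cos(∠M/2)/(|KM|+|ML|) ≈ 202.84.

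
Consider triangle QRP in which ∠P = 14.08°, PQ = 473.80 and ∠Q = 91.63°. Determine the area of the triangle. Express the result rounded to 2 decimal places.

The third angle is ∠R = 180° − ∠P − ∠Q = 74.29°.
Law of sines: RP = PQ·sin Q/sin R ≈ 491.99.
Law of sines: QR = PQ·sin P/sin R ≈ 119.74.
Area = ½·PQ·RP·sin P ≈ 28354.

area ≈ 28354.27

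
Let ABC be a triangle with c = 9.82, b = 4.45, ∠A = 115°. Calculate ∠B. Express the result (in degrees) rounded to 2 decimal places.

By the law of cosines, a² = b² + c² − 2·b·c·cos A = 153.17, so a ≈ 12.376.
Law of cosines again: cos B = (c² + a² − b²)/(2·c·a) ≈ 0.94541, so ∠B ≈ 19.02°.

19.02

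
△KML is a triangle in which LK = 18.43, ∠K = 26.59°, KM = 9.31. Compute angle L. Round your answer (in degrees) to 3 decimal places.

By the law of cosines, ML² = LK² + KM² − 2·LK·KM·cos K = 119.47, so ML ≈ 10.93.
Law of cosines again: cos L = (ML² + LK² − KM²)/(2·ML·LK) ≈ 0.92447, so ∠L ≈ 22.41°.

22.411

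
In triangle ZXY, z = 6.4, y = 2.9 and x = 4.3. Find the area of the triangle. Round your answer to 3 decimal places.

area ≈ 5.150

Semiperimeter s = (6.4 + 4.3 + 2.9)/2 = 6.8.
Heron's formula: area = √(6.8·0.4·2.5·3.9) ≈ 5.1498.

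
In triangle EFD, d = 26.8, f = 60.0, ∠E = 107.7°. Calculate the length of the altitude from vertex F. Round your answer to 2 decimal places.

h_F ≈ 25.53

By the law of cosines, e² = f² + d² − 2·f·d·cos E = 5296, so e ≈ 72.774.
Area = ½·f·d·sin E ≈ 765.94.
The altitude from F has length 2·area/f ≈ 25.531.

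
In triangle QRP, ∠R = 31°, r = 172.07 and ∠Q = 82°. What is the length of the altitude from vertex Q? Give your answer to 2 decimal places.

h_Q ≈ 158.39

The third angle is ∠P = 180° − ∠Q − ∠R = 67.00°.
Law of sines: q = r·sin Q/sin R ≈ 330.84.
Law of sines: p = r·sin P/sin R ≈ 307.53.
Area = ½·r·q·sin P ≈ 26201.
The altitude from Q has length 2·area/q ≈ 158.39.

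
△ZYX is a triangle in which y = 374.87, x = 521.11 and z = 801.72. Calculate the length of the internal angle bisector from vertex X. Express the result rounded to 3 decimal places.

By the law of cosines, cos X = (z² + y² − x²) / (2·z·y) ≈ 0.85134, so ∠X ≈ 31.64°.
The bisector from X has length 2·z·y·cos(∠X/2)/(z+y) ≈ 491.51.

t_X ≈ 491.515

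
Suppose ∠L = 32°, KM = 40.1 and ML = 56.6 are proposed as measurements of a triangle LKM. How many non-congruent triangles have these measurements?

2

ML·sin L = 56.6·sin(32°) ≈ 29.99.
Since ML sin L < KM < ML (29.99 < 40.1 < 56.6), two triangles exist.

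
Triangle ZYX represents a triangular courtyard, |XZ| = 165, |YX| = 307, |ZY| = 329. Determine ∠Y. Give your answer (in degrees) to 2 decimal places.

By the law of cosines, cos Y = (|ZY|² + |YX|² − |XZ|²) / (2·|ZY|·|YX|) ≈ 0.86762, so ∠Y ≈ 29.82°.

∠Y ≈ 29.82°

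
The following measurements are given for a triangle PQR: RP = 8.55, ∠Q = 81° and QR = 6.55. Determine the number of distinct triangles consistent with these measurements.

QR·sin Q = 6.55·sin(81°) ≈ 6.469.
Since RP ≥ QR, exactly one triangle exists.

1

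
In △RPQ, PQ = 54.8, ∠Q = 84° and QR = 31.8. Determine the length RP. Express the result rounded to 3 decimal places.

60.415

By the law of cosines, RP² = PQ² + QR² − 2·PQ·QR·cos Q = 3650, so RP ≈ 60.415.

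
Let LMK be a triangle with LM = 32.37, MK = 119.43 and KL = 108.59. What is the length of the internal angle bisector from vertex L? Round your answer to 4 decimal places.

By the law of cosines, cos L = (KL² + LM² − MK²) / (2·KL·LM) ≈ -0.20255, so ∠L ≈ 101.69°.
The bisector from L has length 2·KL·LM·cos(∠L/2)/(KL+LM) ≈ 31.492.

t_L ≈ 31.4923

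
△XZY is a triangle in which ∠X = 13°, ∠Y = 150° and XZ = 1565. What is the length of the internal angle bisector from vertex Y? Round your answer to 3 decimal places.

The third angle is ∠Z = 180° − ∠Y − ∠X = 17.00°.
Law of sines: ZY = XZ·sin X/sin Y ≈ 704.1.
Law of sines: YX = XZ·sin Z/sin Y ≈ 915.12.
The bisector from Y has length 2·ZY·YX·cos(∠Y/2)/(ZY+YX) ≈ 205.98.

t_Y ≈ 205.983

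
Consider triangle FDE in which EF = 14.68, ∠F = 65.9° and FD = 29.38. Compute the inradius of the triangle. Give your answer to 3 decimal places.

By the law of cosines, DE² = EF² + FD² − 2·EF·FD·cos F = 726.46, so DE ≈ 26.953.
Area = ½·EF·FD·sin F ≈ 196.85.
Semiperimeter s = (26.953+14.68+29.38)/2 = 35.506.
Inradius = area/s = 196.85/35.506 ≈ 5.5441.

r ≈ 5.544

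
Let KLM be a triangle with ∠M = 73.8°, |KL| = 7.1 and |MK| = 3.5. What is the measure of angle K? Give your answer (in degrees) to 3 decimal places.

Law of sines: sin L = |MK|·sin M/|KL| ≈ 0.47338.
Since |KL| ≥ |MK|, only the acute value applies: ∠L ≈ 28.25°.
Then ∠K = 180° − ∠M − ∠L ≈ 77.95°.

77.946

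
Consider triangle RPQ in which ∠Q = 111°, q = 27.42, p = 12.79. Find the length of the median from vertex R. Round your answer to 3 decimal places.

m_R ≈ 18.887

Law of sines: sin P = p·sin Q/q ≈ 0.43547.
Since q ≥ p, only the acute value applies: ∠P ≈ 25.81°.
Then ∠R = 180° − ∠Q − ∠P ≈ 43.19°.
Law of sines gives r = q·sin R/sin Q ≈ 20.1.
Median from R: ½√(2·p² + 2·q² − r²) ≈ 18.887.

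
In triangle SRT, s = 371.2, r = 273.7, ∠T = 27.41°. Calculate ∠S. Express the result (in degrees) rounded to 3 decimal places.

By the law of cosines, t² = s² + r² − 2·s·r·cos T = 32318, so t ≈ 179.77.
Law of cosines again: cos S = (r² + t² − s²)/(2·r·t) ≈ -0.31055, so ∠S ≈ 108.09°.

∠S ≈ 108.092°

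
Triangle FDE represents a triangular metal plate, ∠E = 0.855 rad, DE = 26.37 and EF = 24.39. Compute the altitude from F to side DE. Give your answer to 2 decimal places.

By the law of cosines, FD² = DE² + EF² − 2·DE·EF·cos E = 446.14, so FD ≈ 21.122.
Area = ½·DE·EF·sin E ≈ 242.66.
The altitude from F has length 2·area/DE ≈ 18.404.

18.40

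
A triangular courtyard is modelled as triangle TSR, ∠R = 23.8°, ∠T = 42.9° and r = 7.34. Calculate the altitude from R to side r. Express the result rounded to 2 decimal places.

The third angle is ∠S = 180° − ∠R − ∠T = 113.30°.
Law of sines: t = r·sin T/sin R ≈ 12.381.
Law of sines: s = r·sin S/sin R ≈ 16.705.
Area = ½·r·t·sin S ≈ 41.734.
The altitude from R has length 2·area/r ≈ 11.372.

h_R ≈ 11.37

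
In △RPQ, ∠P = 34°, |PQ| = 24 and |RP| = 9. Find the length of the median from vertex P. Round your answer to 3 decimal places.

15.931

By the law of cosines, |QR|² = |RP|² + |PQ|² − 2·|RP|·|PQ|·cos P = 298.86, so |QR| ≈ 17.287.
Median from P: ½√(2·|RP|² + 2·|PQ|² − |QR|²) ≈ 15.931.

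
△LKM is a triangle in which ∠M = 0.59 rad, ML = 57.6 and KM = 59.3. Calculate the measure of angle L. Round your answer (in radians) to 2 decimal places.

∠L ≈ 1.32 rad

By the law of cosines, LK² = KM² + ML² − 2·KM·ML·cos M = 1157.8, so LK ≈ 34.026.
Law of cosines again: cos L = (ML² + LK² − KM²)/(2·ML·LK) ≈ 0.24467, so ∠L ≈ 1.324 rad.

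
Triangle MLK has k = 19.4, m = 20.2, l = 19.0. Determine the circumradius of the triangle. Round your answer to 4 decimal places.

11.2890

By the law of cosines, cos M = (l² + k² − m²) / (2·l·k) ≈ 0.44672, so ∠M ≈ 63.47°.
Circumradius = m/(2 sin M) ≈ 11.289.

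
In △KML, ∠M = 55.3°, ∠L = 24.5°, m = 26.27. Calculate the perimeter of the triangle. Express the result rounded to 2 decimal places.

The third angle is ∠K = 180° − ∠M − ∠L = 100.20°.
Law of sines: k = m·sin K/sin M ≈ 31.448.
Law of sines: l = m·sin L/sin M ≈ 13.251.
Semiperimeter s = (31.448+26.27+13.251)/2 = 35.484.
Perimeter = 31.448 + 26.27 + 13.251 = 70.969.

70.97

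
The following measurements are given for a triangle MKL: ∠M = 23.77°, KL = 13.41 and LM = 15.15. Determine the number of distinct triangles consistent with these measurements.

LM·sin M = 15.15·sin(23.77°) ≈ 6.106.
Since LM sin M < KL < LM (6.106 < 13.41 < 15.15), two triangles exist.

2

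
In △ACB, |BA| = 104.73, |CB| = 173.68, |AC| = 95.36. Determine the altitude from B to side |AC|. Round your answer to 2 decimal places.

h_B ≈ 90.35

Semiperimeter s = (173.68 + 104.73 + 95.36)/2 = 186.89.
Heron's formula: area = √(186.89·13.205·82.155·91.525) ≈ 4307.7.
The altitude from B has length 2·area/|AC| ≈ 90.346.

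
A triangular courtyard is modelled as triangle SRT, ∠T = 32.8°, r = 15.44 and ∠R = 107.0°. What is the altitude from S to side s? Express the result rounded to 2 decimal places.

The third angle is ∠S = 180° − ∠R − ∠T = 40.20°.
Law of sines: s = r·sin S/sin R ≈ 10.421.
Law of sines: t = r·sin T/sin R ≈ 8.7461.
Area = ½·r·s·sin T ≈ 43.581.
The altitude from S has length 2·area/s ≈ 8.364.

h_S ≈ 8.36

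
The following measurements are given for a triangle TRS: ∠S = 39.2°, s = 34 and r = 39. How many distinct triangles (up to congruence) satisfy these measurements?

r·sin S = 39·sin(39.2°) ≈ 24.65.
Since r sin S < s < r (24.65 < 34 < 39), two triangles exist.

2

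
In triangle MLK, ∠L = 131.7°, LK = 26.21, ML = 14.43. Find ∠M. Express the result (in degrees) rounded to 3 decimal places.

By the law of cosines, KM² = ML² + LK² − 2·ML·LK·cos L = 1398.4, so KM ≈ 37.395.
Law of cosines again: cos M = (KM² + ML² − LK²)/(2·KM·ML) ≈ 0.85214, so ∠M ≈ 31.55°.

∠M ≈ 31.555°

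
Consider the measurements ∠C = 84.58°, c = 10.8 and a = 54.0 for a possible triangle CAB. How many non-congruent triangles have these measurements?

0

a·sin C = 54.0·sin(84.58°) ≈ 53.76.
Since c = 10.8 < 53.76 = a sin C, no triangle exists.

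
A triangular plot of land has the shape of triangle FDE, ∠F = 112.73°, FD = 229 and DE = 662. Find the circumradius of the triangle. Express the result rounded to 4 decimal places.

Law of sines: sin E = FD·sin F/DE ≈ 0.31906.
Since DE ≥ FD, only the acute value applies: ∠E ≈ 18.61°.
Then ∠D = 180° − ∠F − ∠E ≈ 48.66°.
Law of sines gives EF = DE·sin D/sin F ≈ 538.92.
Circumradius = DE/(2 sin F) ≈ 358.87.

358.8714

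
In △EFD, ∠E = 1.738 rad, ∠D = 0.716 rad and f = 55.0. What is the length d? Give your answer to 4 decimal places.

The third angle is ∠F = π − ∠D − ∠E = 0.688 rad.
Law of sines: d = f·sin D/sin F ≈ 56.88.

56.8799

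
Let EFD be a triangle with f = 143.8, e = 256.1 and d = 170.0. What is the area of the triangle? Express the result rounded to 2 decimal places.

area ≈ 11549.21

Semiperimeter s = (256.1 + 143.8 + 170)/2 = 284.95.
Heron's formula: area = √(284.95·28.85·141.15·114.95) ≈ 11549.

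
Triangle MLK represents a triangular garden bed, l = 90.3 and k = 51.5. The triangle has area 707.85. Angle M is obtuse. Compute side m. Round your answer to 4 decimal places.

140.2348

From area = ½·l·k·sin M, we get sin M = 2·area/(l·k) ≈ 0.30442.
Taking the obtuse solution, ∠M ≈ 2.832 rad.
Law of cosines then gives m ≈ 140.23.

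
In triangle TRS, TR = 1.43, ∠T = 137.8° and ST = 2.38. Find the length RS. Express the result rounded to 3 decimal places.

3.571

By the law of cosines, RS² = ST² + TR² − 2·ST·TR·cos T = 12.752, so RS ≈ 3.571.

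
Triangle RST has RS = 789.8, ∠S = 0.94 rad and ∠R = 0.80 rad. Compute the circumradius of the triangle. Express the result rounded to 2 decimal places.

400.62

The third angle is ∠T = π − ∠R − ∠S = 1.402 rad.
Law of sines: ST = RS·sin R/sin T ≈ 574.78.
Law of sines: TR = RS·sin S/sin T ≈ 647.05.
Circumradius = RS/(2 sin T) ≈ 400.62.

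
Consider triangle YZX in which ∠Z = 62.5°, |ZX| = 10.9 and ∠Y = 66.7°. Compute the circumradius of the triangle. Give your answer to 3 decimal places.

The third angle is ∠X = 180° − ∠Y − ∠Z = 50.80°.
Law of sines: |XY| = |ZX|·sin Z/sin Y ≈ 10.527.
Law of sines: |YZ| = |ZX|·sin X/sin Y ≈ 9.1969.
Circumradius = |ZX|/(2 sin Y) ≈ 5.9339.

R ≈ 5.934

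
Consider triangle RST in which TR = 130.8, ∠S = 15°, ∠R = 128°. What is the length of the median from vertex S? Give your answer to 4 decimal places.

The third angle is ∠T = 180° − ∠R − ∠S = 37.00°.
Law of sines: ST = TR·sin R/sin S ≈ 398.24.
Law of sines: RS = TR·sin T/sin S ≈ 304.14.
Median from S: ½√(2·RS² + 2·ST² − TR²) ≈ 348.24.

m_S ≈ 348.2395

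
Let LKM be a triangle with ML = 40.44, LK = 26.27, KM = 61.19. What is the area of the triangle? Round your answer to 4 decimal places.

area ≈ 395.4181

Semiperimeter s = (61.19 + 40.44 + 26.27)/2 = 63.95.
Heron's formula: area = √(63.95·2.76·23.51·37.68) ≈ 395.42.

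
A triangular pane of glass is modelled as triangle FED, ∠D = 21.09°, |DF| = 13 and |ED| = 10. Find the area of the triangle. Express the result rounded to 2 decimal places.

area ≈ 23.39

Area = ½·|ED|·|DF|·sin D ≈ 23.389.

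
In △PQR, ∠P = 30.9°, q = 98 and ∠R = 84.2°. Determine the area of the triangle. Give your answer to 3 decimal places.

The third angle is ∠Q = 180° − ∠R − ∠P = 64.90°.
Law of sines: p = q·sin P/sin Q ≈ 55.575.
Law of sines: r = q·sin R/sin Q ≈ 107.67.
Area = ½·q·p·sin R ≈ 2709.2.

2709.237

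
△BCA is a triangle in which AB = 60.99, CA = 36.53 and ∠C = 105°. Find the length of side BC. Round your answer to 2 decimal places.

Law of sines: sin B = CA·sin C/AB ≈ 0.57854.
Since AB ≥ CA, only the acute value applies: ∠B ≈ 35.35°.
Then ∠A = 180° − ∠C − ∠B ≈ 39.65°.
Law of sines gives BC = AB·sin A/sin C ≈ 40.292.

40.29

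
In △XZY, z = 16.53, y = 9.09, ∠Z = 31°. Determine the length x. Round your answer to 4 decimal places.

23.6448

Law of sines: sin Y = y·sin Z/z ≈ 0.28322.
Since z ≥ y, only the acute value applies: ∠Y ≈ 16.45°.
Then ∠X = 180° − ∠Z − ∠Y ≈ 132.55°.
Law of sines gives x = z·sin X/sin Z ≈ 23.645.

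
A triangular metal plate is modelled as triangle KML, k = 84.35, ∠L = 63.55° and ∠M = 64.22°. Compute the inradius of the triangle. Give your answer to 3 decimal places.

r ≈ 26.294

The third angle is ∠K = 180° − ∠M − ∠L = 52.23°.
Law of sines: m = k·sin M/sin K ≈ 96.087.
Law of sines: l = k·sin L/sin K ≈ 95.538.
Area = ½·k·m·sin L ≈ 3628.3.
Semiperimeter s = (84.35+96.087+95.538)/2 = 137.99.
Inradius = area/s = 3628.3/137.99 ≈ 26.294.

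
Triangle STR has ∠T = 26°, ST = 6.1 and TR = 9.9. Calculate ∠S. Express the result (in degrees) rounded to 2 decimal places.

By the law of cosines, RS² = ST² + TR² − 2·ST·TR·cos T = 26.664, so RS ≈ 5.1637.
Law of cosines again: cos S = (RS² + ST² − TR²)/(2·RS·ST) ≈ -0.54187, so ∠S ≈ 122.81°.

122.81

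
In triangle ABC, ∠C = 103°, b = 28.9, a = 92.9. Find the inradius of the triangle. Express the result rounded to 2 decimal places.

By the law of cosines, c² = a² + b² − 2·a·b·cos C = 10674, so c ≈ 103.31.
Area = ½·a·b·sin C ≈ 1308.
Semiperimeter s = (92.9+28.9+103.31)/2 = 112.56.
Inradius = area/s = 1308/112.56 ≈ 11.621.

r ≈ 11.62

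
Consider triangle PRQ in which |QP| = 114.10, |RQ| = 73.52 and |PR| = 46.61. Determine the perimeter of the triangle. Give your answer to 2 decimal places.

234.23

Perimeter = 73.52 + 114.1 + 46.61 = 234.23.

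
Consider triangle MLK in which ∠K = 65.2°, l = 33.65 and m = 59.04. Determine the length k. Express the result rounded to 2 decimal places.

By the law of cosines, k² = m² + l² − 2·m·l·cos K = 2951.4, so k ≈ 54.327.

54.33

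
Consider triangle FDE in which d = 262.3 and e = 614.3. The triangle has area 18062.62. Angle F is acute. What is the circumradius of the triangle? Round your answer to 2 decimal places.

R ≈ 810.59

From area = ½·d·e·sin F, we get sin F = 2·area/(d·e) ≈ 0.22420.
Taking the acute solution, ∠F ≈ 0.226 rad.
Law of cosines then gives f ≈ 363.47.
Circumradius = f/(2 sin F) ≈ 810.59.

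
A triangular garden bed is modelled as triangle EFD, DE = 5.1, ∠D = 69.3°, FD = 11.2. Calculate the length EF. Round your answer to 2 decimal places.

10.54

By the law of cosines, EF² = FD² + DE² − 2·FD·DE·cos D = 111.07, so EF ≈ 10.539.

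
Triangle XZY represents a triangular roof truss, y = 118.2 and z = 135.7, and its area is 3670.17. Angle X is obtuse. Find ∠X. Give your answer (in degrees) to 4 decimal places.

∠X ≈ 152.7654°

From area = ½·z·y·sin X, we get sin X = 2·area/(z·y) ≈ 0.45763.
Taking the obtuse solution, ∠X ≈ 152.77°.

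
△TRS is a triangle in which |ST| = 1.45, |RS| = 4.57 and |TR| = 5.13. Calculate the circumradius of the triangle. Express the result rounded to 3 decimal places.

2.650

By the law of cosines, cos T = (|ST|² + |TR|² − |RS|²) / (2·|ST|·|TR|) ≈ 0.50645, so ∠T ≈ 59.57°.
Circumradius = |RS|/(2 sin T) ≈ 2.65.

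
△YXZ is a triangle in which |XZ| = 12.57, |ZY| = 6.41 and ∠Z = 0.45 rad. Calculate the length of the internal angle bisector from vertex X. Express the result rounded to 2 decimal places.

t_X ≈ 9.10

By the law of cosines, |YX|² = |XZ|² + |ZY|² − 2·|XZ|·|ZY|·cos Z = 53.988, so |YX| ≈ 7.3477.
Law of cosines again: cos X = (|YX|² + |XZ|² − |ZY|²)/(2·|YX|·|XZ|) ≈ 0.92521, so ∠X ≈ 0.389 rad.
The bisector from X has length 2·|YX|·|XZ|·cos(∠X/2)/(|YX|+|XZ|) ≈ 9.0991.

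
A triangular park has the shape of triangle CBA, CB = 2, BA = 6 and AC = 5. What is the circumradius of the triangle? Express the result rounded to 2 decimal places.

By the law of cosines, cos C = (AC² + CB² − BA²) / (2·AC·CB) ≈ -0.35000, so ∠C ≈ 110.49°.
Circumradius = BA/(2 sin C) ≈ 3.2026.

R ≈ 3.20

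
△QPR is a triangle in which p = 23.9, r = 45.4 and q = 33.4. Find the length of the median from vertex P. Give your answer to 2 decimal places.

Median from P: ½√(2·r² + 2·q² − p²) ≈ 38.02.

38.02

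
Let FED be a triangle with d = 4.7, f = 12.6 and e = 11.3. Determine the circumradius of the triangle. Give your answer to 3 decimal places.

By the law of cosines, cos F = (e² + d² − f²) / (2·e·d) ≈ -0.08454, so ∠F ≈ 94.85°.
Circumradius = f/(2 sin F) ≈ 6.3226.

R ≈ 6.323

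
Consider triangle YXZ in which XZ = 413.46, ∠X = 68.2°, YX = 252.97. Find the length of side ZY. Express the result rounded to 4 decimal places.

396.5578

By the law of cosines, ZY² = YX² + XZ² − 2·YX·XZ·cos X = 1.5726e+05, so ZY ≈ 396.56.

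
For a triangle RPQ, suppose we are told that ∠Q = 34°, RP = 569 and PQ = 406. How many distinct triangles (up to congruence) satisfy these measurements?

PQ·sin Q = 406·sin(34°) ≈ 227.
Since RP ≥ PQ, exactly one triangle exists.

1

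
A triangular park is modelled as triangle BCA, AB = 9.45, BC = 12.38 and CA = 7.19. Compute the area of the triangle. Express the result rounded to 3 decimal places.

Semiperimeter s = (7.19 + 9.45 + 12.38)/2 = 14.51.
Heron's formula: area = √(14.51·7.32·5.06·2.13) ≈ 33.834.

33.834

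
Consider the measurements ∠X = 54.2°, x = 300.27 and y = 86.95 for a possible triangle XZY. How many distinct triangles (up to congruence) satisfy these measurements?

y·sin X = 86.95·sin(54.2°) ≈ 70.52.
Since x ≥ y, exactly one triangle exists.

1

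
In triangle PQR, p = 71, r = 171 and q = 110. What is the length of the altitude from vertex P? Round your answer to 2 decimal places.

69.56

Semiperimeter s = (71 + 110 + 171)/2 = 176.
Heron's formula: area = √(176·105·66·5) ≈ 2469.5.
The altitude from P has length 2·area/p ≈ 69.563.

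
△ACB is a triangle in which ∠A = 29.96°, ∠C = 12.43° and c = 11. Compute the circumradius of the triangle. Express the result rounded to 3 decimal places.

25.552

The third angle is ∠B = 180° − ∠A − ∠C = 137.61°.
Law of sines: a = c·sin A/sin C ≈ 25.521.
Law of sines: b = c·sin B/sin C ≈ 34.453.
Circumradius = c/(2 sin C) ≈ 25.552.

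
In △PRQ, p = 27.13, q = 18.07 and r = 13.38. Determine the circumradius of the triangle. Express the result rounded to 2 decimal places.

By the law of cosines, cos P = (r² + q² − p²) / (2·r·q) ≈ -0.47665, so ∠P ≈ 118.47°.
Circumradius = p/(2 sin P) ≈ 15.431.

15.43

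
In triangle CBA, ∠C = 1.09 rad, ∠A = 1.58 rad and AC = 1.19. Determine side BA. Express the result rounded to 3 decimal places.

The third angle is ∠B = π − ∠A − ∠C = 0.472 rad.
Law of sines: BA = AC·sin C/sin B ≈ 2.3224.

2.322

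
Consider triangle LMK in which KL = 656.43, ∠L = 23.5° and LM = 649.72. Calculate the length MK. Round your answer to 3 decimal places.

By the law of cosines, MK² = KL² + LM² − 2·KL·LM·cos L = 70792, so MK ≈ 266.07.

266.068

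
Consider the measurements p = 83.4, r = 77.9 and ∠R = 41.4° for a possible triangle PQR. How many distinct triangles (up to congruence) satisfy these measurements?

p·sin R = 83.4·sin(41.4°) ≈ 55.15.
Since p sin R < r < p (55.15 < 77.9 < 83.4), two triangles exist.

2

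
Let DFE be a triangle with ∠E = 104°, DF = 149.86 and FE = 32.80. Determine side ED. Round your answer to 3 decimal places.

138.507

Law of sines: sin D = FE·sin E/DF ≈ 0.21237.
Since DF ≥ FE, only the acute value applies: ∠D ≈ 12.26°.
Then ∠F = 180° − ∠E − ∠D ≈ 63.74°.
Law of sines gives ED = DF·sin F/sin E ≈ 138.51.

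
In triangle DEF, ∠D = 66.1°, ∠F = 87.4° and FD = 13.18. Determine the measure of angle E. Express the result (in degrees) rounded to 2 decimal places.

The third angle is ∠E = 180° − ∠F − ∠D = 26.50°.

26.50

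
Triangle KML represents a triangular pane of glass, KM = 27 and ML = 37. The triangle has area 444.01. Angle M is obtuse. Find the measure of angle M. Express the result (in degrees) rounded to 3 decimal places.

117.264

From area = ½·KM·ML·sin M, we get sin M = 2·area/(KM·ML) ≈ 0.88891.
Taking the obtuse solution, ∠M ≈ 117.26°.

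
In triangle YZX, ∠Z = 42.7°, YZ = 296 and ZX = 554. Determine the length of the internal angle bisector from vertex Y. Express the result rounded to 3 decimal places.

By the law of cosines, XY² = YZ² + ZX² − 2·YZ·ZX·cos Z = 1.535e+05, so XY ≈ 391.8.
Law of cosines again: cos Y = (XY² + YZ² − ZX²)/(2·XY·YZ) ≈ -0.28368, so ∠Y ≈ 106.48°.
The bisector from Y has length 2·XY·YZ·cos(∠Y/2)/(XY+YZ) ≈ 201.82.

201.819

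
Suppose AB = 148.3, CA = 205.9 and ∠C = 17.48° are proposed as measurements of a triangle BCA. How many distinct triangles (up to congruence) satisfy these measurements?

CA·sin C = 205.9·sin(17.48°) ≈ 61.85.
Since CA sin C < AB < CA (61.85 < 148.3 < 205.9), two triangles exist.

2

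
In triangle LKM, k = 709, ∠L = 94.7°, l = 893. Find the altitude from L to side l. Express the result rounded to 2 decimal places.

Law of sines: sin K = k·sin L/l ≈ 0.79128.
Since l ≥ k, only the acute value applies: ∠K ≈ 52.31°.
Then ∠M = 180° − ∠L − ∠K ≈ 32.99°.
Law of sines gives m = l·sin M/sin L ≈ 487.93.
Area = ½·l·k·sin M ≈ 1.7239e+05.
The altitude from L has length 2·area/l ≈ 386.09.

386.09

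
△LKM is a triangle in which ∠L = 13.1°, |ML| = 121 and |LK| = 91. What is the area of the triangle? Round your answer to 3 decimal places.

1247.829

Area = ½·|ML|·|LK|·sin L ≈ 1247.8.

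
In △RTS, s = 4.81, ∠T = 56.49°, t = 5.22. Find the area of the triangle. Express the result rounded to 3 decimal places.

12.025

Law of sines: sin S = s·sin T/t ≈ 0.76830.
Since t ≥ s, only the acute value applies: ∠S ≈ 50.20°.
Then ∠R = 180° − ∠T − ∠S ≈ 73.31°.
Law of sines gives r = t·sin R/sin T ≈ 5.9968.
Area = ½·t·s·sin R ≈ 12.025.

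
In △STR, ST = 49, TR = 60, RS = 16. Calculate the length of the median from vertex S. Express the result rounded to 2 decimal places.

Median from S: ½√(2·RS² + 2·ST² − TR²) ≈ 20.7.

20.70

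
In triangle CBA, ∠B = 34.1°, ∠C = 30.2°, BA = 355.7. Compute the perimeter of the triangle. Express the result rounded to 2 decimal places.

perimeter ≈ 1389.32

The third angle is ∠A = 180° − ∠C − ∠B = 115.70°.
Law of sines: AC = BA·sin B/sin C ≈ 396.44.
Law of sines: CB = BA·sin A/sin C ≈ 637.18.
Semiperimeter s = (355.7+396.44+637.18)/2 = 694.66.
Perimeter = 355.7 + 396.44 + 637.18 = 1389.3.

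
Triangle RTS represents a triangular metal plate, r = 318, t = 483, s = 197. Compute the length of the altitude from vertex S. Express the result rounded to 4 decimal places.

212.0883

Semiperimeter p = (318 + 483 + 197)/2 = 499.
Heron's formula: area = √(499·181·16·302) ≈ 20891.
The altitude from S has length 2·area/s ≈ 212.09.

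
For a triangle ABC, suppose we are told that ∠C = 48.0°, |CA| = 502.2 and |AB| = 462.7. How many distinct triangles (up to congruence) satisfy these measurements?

2

|CA|·sin C = 502.2·sin(48.0°) ≈ 373.2.
Since |CA| sin C < |AB| < |CA| (373.2 < 462.7 < 502.2), two triangles exist.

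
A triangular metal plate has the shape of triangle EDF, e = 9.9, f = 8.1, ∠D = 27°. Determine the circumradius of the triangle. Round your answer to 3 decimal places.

By the law of cosines, d² = f² + e² − 2·f·e·cos D = 20.72, so d ≈ 4.552.
Area = ½·f·e·sin D ≈ 18.203.
Circumradius = d/(2 sin D) ≈ 5.0133.

R ≈ 5.013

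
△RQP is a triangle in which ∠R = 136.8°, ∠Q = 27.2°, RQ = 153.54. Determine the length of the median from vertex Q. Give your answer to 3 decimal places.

The third angle is ∠P = 180° − ∠R − ∠Q = 16.00°.
Law of sines: QP = RQ·sin R/sin P ≈ 381.32.
Law of sines: PR = RQ·sin Q/sin P ≈ 254.62.
Median from Q: ½√(2·RQ² + 2·QP² − PR²) ≈ 261.31.

261.306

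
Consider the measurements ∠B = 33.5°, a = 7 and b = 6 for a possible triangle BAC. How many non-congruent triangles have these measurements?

2

a·sin B = 7·sin(33.5°) ≈ 3.864.
Since a sin B < b < a (3.864 < 6 < 7), two triangles exist.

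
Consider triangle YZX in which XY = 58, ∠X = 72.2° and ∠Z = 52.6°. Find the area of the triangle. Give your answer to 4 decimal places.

1655.3766

The third angle is ∠Y = 180° − ∠Z − ∠X = 55.20°.
Law of sines: ZX = XY·sin Y/sin Z ≈ 59.952.
Law of sines: YZ = XY·sin X/sin Z ≈ 69.515.
Area = ½·XY·ZX·sin X ≈ 1655.4.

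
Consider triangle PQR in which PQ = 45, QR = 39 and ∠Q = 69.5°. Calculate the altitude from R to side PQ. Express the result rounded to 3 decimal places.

h_R ≈ 36.530

By the law of cosines, RP² = PQ² + QR² − 2·PQ·QR·cos Q = 2316.8, so RP ≈ 48.133.
Area = ½·PQ·QR·sin Q ≈ 821.93.
The altitude from R has length 2·area/PQ ≈ 36.53.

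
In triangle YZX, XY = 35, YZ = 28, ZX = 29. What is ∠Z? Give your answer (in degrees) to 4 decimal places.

By the law of cosines, cos Z = (YZ² + ZX² − XY²) / (2·YZ·ZX) ≈ 0.24631, so ∠Z ≈ 75.74°.

75.7410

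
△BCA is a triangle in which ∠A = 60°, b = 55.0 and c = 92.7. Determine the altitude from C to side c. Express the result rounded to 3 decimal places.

By the law of cosines, a² = b² + c² − 2·b·c·cos A = 6519.8, so a ≈ 80.745.
Area = ½·b·c·sin A ≈ 2207.7.
The altitude from C has length 2·area/c ≈ 47.631.

h_C ≈ 47.631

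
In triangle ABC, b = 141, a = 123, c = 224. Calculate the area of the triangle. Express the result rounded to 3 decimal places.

area ≈ 7798.682

Semiperimeter s = (123 + 141 + 224)/2 = 244.
Heron's formula: area = √(244·121·103·20) ≈ 7798.7.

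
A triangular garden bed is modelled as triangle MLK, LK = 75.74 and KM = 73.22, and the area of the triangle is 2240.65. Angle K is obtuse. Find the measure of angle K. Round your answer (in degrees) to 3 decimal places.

∠K ≈ 126.092°

From area = ½·LK·KM·sin K, we get sin K = 2·area/(LK·KM) ≈ 0.80807.
Taking the obtuse solution, ∠K ≈ 126.09°.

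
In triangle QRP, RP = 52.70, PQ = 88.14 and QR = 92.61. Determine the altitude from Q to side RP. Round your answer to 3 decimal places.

86.137

Semiperimeter s = (52.7 + 88.14 + 92.61)/2 = 116.72.
Heron's formula: area = √(116.72·64.025·28.585·24.115) ≈ 2269.7.
The altitude from Q has length 2·area/RP ≈ 86.137.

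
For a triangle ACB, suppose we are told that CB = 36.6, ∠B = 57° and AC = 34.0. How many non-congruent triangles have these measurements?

CB·sin B = 36.6·sin(57°) ≈ 30.7.
Since CB sin B < AC < CB (30.7 < 34.0 < 36.6), two triangles exist.

2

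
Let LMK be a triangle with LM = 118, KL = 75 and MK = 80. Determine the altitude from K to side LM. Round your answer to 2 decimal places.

h_K ≈ 50.21

Semiperimeter s = (80 + 75 + 118)/2 = 136.5.
Heron's formula: area = √(136.5·56.5·61.5·18.5) ≈ 2962.2.
The altitude from K has length 2·area/LM ≈ 50.207.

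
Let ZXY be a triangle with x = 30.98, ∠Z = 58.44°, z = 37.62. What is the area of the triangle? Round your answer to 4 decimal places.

567.7909

Law of sines: sin X = x·sin Z/z ≈ 0.70170.
Since z ≥ x, only the acute value applies: ∠X ≈ 44.56°.
Then ∠Y = 180° − ∠Z − ∠X ≈ 77.00°.
Law of sines gives y = z·sin Y/sin Z ≈ 43.018.
Area = ½·z·x·sin Y ≈ 567.79.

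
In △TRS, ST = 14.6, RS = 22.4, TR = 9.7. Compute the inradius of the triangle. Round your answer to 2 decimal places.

r ≈ 2.20

Semiperimeter s = (22.4 + 14.6 + 9.7)/2 = 23.35.
Heron's formula: area = √(23.35·0.95·8.75·13.65) ≈ 51.473.
Inradius = area/s = 51.473/23.35 ≈ 2.2044.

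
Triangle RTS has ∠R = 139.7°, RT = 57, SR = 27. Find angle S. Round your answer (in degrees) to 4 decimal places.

By the law of cosines, TS² = SR² + RT² − 2·SR·RT·cos R = 6325.5, so TS ≈ 79.533.
Law of cosines again: cos S = (TS² + SR² − RT²)/(2·TS·SR) ≈ 0.88607, so ∠S ≈ 27.62°.

27.6160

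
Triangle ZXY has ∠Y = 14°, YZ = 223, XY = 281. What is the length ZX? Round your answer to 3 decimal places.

By the law of cosines, ZX² = XY² + YZ² − 2·XY·YZ·cos Y = 7086.7, so ZX ≈ 84.183.

84.183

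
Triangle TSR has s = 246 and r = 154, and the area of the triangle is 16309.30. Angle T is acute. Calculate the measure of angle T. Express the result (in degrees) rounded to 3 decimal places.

From area = ½·s·r·sin T, we get sin T = 2·area/(s·r) ≈ 0.86101.
Taking the acute solution, ∠T ≈ 59.43°.

∠T ≈ 59.430°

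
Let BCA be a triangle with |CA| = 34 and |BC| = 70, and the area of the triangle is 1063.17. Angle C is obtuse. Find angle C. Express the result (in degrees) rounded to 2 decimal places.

From area = ½·|BC|·|CA|·sin C, we get sin C = 2·area/(|BC|·|CA|) ≈ 0.89342.
Taking the obtuse solution, ∠C ≈ 116.69°.

116.69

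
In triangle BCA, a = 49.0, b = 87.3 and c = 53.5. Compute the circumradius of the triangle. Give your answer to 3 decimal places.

By the law of cosines, cos B = (c² + a² − b²) / (2·c·a) ≈ -0.44975, so ∠B ≈ 116.73°.
Circumradius = b/(2 sin B) ≈ 48.872.

R ≈ 48.872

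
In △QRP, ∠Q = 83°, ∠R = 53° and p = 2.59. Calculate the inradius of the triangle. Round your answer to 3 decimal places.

The third angle is ∠P = 180° − ∠Q − ∠R = 44.00°.
Law of sines: q = p·sin Q/sin P ≈ 3.7007.
Law of sines: r = p·sin R/sin P ≈ 2.9777.
Area = ½·p·q·sin R ≈ 3.8273.
Semiperimeter s = (3.7007+2.9777+2.59)/2 = 4.6342.
Inradius = area/s = 3.8273/4.6342 ≈ 0.8259.

0.826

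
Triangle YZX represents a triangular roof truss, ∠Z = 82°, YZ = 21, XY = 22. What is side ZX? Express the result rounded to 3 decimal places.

Law of sines: sin X = YZ·sin Z/XY ≈ 0.94526.
Since XY ≥ YZ, only the acute value applies: ∠X ≈ 70.95°.
Then ∠Y = 180° − ∠Z − ∠X ≈ 27.05°.
Law of sines gives ZX = XY·sin Y/sin Z ≈ 10.102.

10.102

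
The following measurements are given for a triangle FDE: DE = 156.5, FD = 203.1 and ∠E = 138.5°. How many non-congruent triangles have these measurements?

DE·sin E = 156.5·sin(138.5°) ≈ 103.7.
Since ∠E is not acute, a triangle exists only if FD > DE; here FD > DE, so there is exactly one triangle.

1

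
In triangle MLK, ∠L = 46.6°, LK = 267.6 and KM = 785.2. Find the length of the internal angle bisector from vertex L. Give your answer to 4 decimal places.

383.0405

Law of sines: sin M = LK·sin L/KM ≈ 0.24762.
Since KM ≥ LK, only the acute value applies: ∠M ≈ 14.34°.
Then ∠K = 180° − ∠L − ∠M ≈ 119.06°.
Law of sines gives ML = KM·sin K/sin L ≈ 944.61.
The bisector from L has length 2·ML·LK·cos(∠L/2)/(ML+LK) ≈ 383.04.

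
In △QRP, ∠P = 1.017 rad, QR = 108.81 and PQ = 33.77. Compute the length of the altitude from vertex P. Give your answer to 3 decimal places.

Law of sines: sin R = PQ·sin P/QR ≈ 0.26397.
Since QR ≥ PQ, only the acute value applies: ∠R ≈ 0.267 rad.
Then ∠Q = π − ∠P − ∠R ≈ 1.857 rad.
Law of sines gives RP = QR·sin Q/sin P ≈ 122.71.
Area = ½·QR·PQ·sin Q ≈ 1762.3.
The altitude from P has length 2·area/QR ≈ 32.392.

32.392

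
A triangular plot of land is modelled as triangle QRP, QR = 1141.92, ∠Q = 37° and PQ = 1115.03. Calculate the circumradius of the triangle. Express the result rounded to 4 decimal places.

By the law of cosines, RP² = PQ² + QR² − 2·PQ·QR·cos Q = 5.1351e+05, so RP ≈ 716.59.
Area = ½·PQ·QR·sin Q ≈ 3.8314e+05.
Circumradius = RP/(2 sin Q) ≈ 595.36.

595.3612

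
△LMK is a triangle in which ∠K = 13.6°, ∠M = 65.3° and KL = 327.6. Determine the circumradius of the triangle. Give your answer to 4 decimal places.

180.2956

The third angle is ∠L = 180° − ∠M − ∠K = 101.10°.
Law of sines: MK = KL·sin L/sin M ≈ 353.85.
Law of sines: LM = KL·sin K/sin M ≈ 84.79.
Circumradius = KL/(2 sin M) ≈ 180.3.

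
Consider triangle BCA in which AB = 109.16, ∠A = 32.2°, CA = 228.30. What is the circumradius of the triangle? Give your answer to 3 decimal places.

By the law of cosines, BC² = CA² + AB² − 2·CA·AB·cos A = 21860, so BC ≈ 147.85.
Area = ½·CA·AB·sin A ≈ 6640.
Circumradius = BC/(2 sin A) ≈ 138.73.

138.731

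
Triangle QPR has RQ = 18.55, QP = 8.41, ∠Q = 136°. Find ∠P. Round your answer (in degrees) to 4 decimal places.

30.6405

By the law of cosines, PR² = RQ² + QP² − 2·RQ·QP·cos Q = 639.27, so PR ≈ 25.284.
Law of cosines again: cos P = (QP² + PR² − RQ²)/(2·QP·PR) ≈ 0.86038, so ∠P ≈ 30.64°.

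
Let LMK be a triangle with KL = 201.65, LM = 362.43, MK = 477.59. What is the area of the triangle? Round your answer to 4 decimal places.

Semiperimeter s = (477.59 + 201.65 + 362.43)/2 = 520.84.
Heron's formula: area = √(520.84·43.245·319.19·158.41) ≈ 33746.

33746.1095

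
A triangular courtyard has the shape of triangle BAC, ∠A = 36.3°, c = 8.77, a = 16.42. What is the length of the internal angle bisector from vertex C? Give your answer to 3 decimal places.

t_C ≈ 18.791

Law of sines: sin C = c·sin A/a ≈ 0.31620.
Since a ≥ c, only the acute value applies: ∠C ≈ 18.43°.
Then ∠B = 180° − ∠A − ∠C ≈ 125.27°.
Law of sines gives b = a·sin B/sin A ≈ 22.646.
The bisector from C has length 2·b·a·cos(∠C/2)/(b+a) ≈ 18.791.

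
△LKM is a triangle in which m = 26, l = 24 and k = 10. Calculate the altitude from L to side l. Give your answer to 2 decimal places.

h_L ≈ 10.00

Semiperimeter s = (24 + 10 + 26)/2 = 30.
Heron's formula: area = √(30·6·20·4) ≈ 120.
The altitude from L has length 2·area/l ≈ 10.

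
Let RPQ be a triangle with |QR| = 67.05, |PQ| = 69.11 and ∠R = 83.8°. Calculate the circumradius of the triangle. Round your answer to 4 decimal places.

34.7583

Law of sines: sin P = |QR|·sin R/|PQ| ≈ 0.96452.
Since |PQ| ≥ |QR|, only the acute value applies: ∠P ≈ 74.69°.
Then ∠Q = 180° − ∠R − ∠P ≈ 21.51°.
Law of sines gives |RP| = |PQ|·sin Q/sin R ≈ 25.488.
Circumradius = |PQ|/(2 sin R) ≈ 34.758.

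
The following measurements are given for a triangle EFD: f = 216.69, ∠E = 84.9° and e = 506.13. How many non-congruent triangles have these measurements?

1

f·sin E = 216.69·sin(84.9°) ≈ 215.8.
Since e ≥ f, exactly one triangle exists.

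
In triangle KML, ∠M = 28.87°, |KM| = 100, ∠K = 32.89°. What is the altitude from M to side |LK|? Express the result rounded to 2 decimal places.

The third angle is ∠L = 180° − ∠K − ∠M = 118.24°.
Law of sines: |ML| = |KM|·sin K/sin L ≈ 61.64.
Law of sines: |LK| = |KM|·sin M/sin L ≈ 54.806.
Area = ½·|KM|·|ML|·sin M ≈ 1488.1.
The altitude from M has length 2·area/|LK| ≈ 54.303.

h_M ≈ 54.30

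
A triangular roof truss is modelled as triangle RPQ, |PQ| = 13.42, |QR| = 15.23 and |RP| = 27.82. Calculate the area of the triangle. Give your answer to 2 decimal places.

47.51

Semiperimeter s = (13.42 + 15.23 + 27.82)/2 = 28.235.
Heron's formula: area = √(28.235·14.815·13.005·0.415) ≈ 47.514.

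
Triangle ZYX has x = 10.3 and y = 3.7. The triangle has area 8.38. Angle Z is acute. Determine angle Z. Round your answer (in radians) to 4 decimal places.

From area = ½·y·x·sin Z, we get sin Z = 2·area/(y·x) ≈ 0.43978.
Taking the acute solution, ∠Z ≈ 0.455 rad.

0.4554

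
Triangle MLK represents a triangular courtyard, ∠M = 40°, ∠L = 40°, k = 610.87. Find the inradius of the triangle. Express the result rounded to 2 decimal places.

The third angle is ∠K = 180° − ∠M − ∠L = 100.00°.
Law of sines: m = k·sin M/sin K ≈ 398.72.
Law of sines: l = k·sin L/sin K ≈ 398.72.
Area = ½·k·m·sin L ≈ 78280.
Semiperimeter s = (398.72+398.72+610.87)/2 = 704.15.
Inradius = area/s = 78280/704.15 ≈ 111.17.

r ≈ 111.17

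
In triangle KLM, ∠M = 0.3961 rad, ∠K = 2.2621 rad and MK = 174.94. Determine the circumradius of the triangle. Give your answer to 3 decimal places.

The third angle is ∠L = π − ∠M − ∠K = 0.4834 rad.
Law of sines: LM = MK·sin K/sin L ≈ 289.98.
Law of sines: KL = MK·sin M/sin L ≈ 145.22.
Circumradius = MK/(2 sin L) ≈ 188.19.

R ≈ 188.194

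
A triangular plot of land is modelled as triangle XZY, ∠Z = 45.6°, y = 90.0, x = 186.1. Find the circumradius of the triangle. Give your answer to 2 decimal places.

By the law of cosines, z² = y² + x² − 2·y·x·cos Z = 19296, so z ≈ 138.91.
Area = ½·y·x·sin Z ≈ 5983.4.
Circumradius = z/(2 sin Z) ≈ 97.211.

R ≈ 97.21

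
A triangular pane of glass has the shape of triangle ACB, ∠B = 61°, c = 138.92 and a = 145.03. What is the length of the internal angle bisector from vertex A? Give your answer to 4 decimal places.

t_A ≈ 121.5619

By the law of cosines, b² = a² + c² − 2·a·c·cos B = 20797, so b ≈ 144.21.
Law of cosines again: cos A = (c² + b² − a²)/(2·c·b) ≈ 0.47575, so ∠A ≈ 61.59°.
The bisector from A has length 2·c·b·cos(∠A/2)/(c+b) ≈ 121.56.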